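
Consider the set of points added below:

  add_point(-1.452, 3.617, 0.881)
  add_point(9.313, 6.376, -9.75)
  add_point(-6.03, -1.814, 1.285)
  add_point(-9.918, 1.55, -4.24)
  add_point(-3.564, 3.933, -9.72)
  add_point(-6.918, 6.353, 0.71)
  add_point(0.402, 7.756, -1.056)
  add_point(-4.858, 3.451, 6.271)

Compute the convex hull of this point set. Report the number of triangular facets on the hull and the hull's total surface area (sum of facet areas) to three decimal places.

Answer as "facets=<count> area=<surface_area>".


Hull vertices (7/8): indices [1, 2, 3, 4, 5, 6, 7].

Triangle areas on the boundary:
  f1: (p7, p2, p3) → 26.7675
  f2: (p7, p2, p1) → 75.5865
  f3: (p5, p7, p3) → 22.7769
  f4: (p4, p2, p3) → 32.2059
  f5: (p4, p2, p1) → 79.6806
  f6: (p4, p5, p3) → 32.7591
  f7: (p6, p7, p1) → 34.3650
  f8: (p6, p5, p7) → 25.2784
  f9: (p6, p4, p1) → 60.1870
  f10: (p6, p4, p5) → 38.1436
Σ area = 427.750

Euler characteristic 7−15+10 = 2 ✓

facets=10 area=427.750


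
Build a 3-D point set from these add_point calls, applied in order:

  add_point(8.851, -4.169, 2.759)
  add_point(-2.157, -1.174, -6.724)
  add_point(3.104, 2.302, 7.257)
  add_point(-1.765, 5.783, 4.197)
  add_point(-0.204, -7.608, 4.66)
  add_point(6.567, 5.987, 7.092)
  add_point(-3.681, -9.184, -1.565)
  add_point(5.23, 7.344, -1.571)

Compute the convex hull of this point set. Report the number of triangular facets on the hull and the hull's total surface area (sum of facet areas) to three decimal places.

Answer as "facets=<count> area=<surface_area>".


facets=12 area=545.977

8 of the 8 inputs are extreme points: [0, 1, 2, 3, 4, 5, 6, 7].

Per-facet area ½‖(b−a)×(c−a)‖:
  f1: (p1, p0, p6) → 65.8352
  f2: (p1, p7, p0) → 75.6049
  f3: (p1, p3, p6) → 62.4977
  f4: (p1, p3, p7) → 54.2320
  f5: (p4, p0, p6) → 33.7899
  f6: (p4, p2, p0) → 44.1576
  f7: (p4, p3, p6) → 48.8356
  f8: (p4, p3, p2) → 35.8051
  f9: (p5, p7, p0) → 48.9236
  f10: (p5, p2, p0) → 24.6225
  f11: (p5, p3, p7) → 34.7588
  f12: (p5, p3, p2) → 16.9138
Σ area = 545.977

Euler characteristic 8−18+12 = 2 ✓


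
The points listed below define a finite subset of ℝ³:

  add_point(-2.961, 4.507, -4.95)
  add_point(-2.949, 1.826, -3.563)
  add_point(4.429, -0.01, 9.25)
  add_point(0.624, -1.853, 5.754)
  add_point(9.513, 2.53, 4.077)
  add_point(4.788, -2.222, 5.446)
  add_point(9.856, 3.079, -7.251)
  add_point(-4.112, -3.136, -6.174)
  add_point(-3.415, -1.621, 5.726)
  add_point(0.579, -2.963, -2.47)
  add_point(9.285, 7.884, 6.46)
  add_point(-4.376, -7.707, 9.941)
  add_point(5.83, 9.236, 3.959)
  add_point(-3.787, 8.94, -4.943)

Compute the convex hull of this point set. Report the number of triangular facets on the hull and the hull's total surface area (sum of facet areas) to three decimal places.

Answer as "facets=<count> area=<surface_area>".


Hull vertices (11/14): indices [2, 4, 5, 6, 7, 8, 9, 10, 11, 12, 13].

Area of each hull facet:
  f1: (p13, p7, p11) → 100.1581
  f2: (p13, p12, p6) → 82.0581
  f3: (p13, p7, p6) → 84.4235
  f4: (p9, p7, p11) → 40.9577
  f5: (p9, p7, p6) → 33.4610
  f6: (p5, p4, p6) → 37.5272
  f7: (p5, p9, p11) → 52.0009
  f8: (p5, p9, p6) → 54.1683
  f9: (p2, p12, p11) → 45.4101
  f10: (p2, p5, p11) → 25.2440
  f11: (p2, p5, p4) → 14.9905
  f12: (p10, p12, p6) → 29.8561
  f13: (p10, p4, p6) → 31.0073
  f14: (p10, p2, p12) → 21.6489
  f15: (p10, p2, p4) → 22.5353
  f16: (p8, p12, p11) → 34.3334
  f17: (p8, p13, p11) → 13.3292
  f18: (p8, p13, p12) → 86.0802
Σ area = 809.190

Check V−E+F: 11 − 27 + 18 = 2.

facets=18 area=809.190


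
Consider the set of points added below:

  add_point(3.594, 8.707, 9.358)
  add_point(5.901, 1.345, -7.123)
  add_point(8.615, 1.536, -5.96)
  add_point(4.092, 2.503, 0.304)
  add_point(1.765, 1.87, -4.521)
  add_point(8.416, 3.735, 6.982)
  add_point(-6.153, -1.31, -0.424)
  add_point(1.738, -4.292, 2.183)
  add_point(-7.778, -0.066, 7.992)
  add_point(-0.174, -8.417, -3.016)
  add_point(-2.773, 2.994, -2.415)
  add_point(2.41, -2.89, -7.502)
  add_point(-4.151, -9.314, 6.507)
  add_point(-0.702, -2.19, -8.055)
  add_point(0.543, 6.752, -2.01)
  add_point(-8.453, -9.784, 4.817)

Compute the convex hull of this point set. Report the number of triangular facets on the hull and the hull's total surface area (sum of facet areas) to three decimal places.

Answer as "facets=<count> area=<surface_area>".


Extreme-point indices: [0, 1, 2, 5, 6, 8, 9, 10, 11, 12, 13, 14, 15] — 13 of 16 on the boundary.

Triangle areas on the boundary:
  f1: (p5, p0, p2) → 43.0804
  f2: (p9, p5, p2) → 88.8281
  f3: (p9, p11, p2) → 24.1884
  f4: (p9, p13, p15) → 40.5889
  f5: (p9, p11, p13) → 12.2288
  f6: (p1, p11, p2) → 6.1230
  f7: (p1, p11, p13) → 7.9284
  f8: (p14, p1, p13) → 34.1237
  f9: (p14, p8, p0) → 79.2050
  f10: (p14, p0, p2) → 60.0868
  f11: (p14, p1, p2) → 13.0286
  f12: (p12, p9, p15) → 24.0526
  f13: (p12, p9, p5) → 89.4095
  f14: (p12, p5, p0) → 66.2958
  f15: (p12, p8, p15) → 22.9185
  f16: (p12, p8, p0) → 69.3594
  f17: (p6, p13, p15) → 42.5602
  f18: (p6, p8, p15) → 40.1644
  f19: (p10, p14, p8) → 27.5589
  f20: (p10, p6, p8) → 23.7625
  f21: (p10, p14, p13) → 18.5077
  f22: (p10, p6, p13) → 23.0158
Σ area = 857.015

Check V−E+F: 13 − 33 + 22 = 2.

facets=22 area=857.015


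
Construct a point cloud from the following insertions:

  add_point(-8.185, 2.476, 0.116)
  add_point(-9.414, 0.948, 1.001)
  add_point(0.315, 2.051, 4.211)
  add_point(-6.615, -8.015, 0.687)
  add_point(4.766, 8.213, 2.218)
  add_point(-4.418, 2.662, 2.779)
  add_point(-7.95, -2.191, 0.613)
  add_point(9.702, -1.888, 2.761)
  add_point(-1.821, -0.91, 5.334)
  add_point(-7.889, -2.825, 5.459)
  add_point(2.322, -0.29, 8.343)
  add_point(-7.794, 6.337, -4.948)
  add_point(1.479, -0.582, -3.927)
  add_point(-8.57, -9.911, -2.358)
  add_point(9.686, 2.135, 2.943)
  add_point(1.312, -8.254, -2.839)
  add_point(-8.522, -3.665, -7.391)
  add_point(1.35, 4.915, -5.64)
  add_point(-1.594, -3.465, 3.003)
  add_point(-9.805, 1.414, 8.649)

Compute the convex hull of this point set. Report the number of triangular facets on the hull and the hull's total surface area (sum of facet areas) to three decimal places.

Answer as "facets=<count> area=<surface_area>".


facets=22 area=914.012

13 of the 20 inputs are extreme points: [1, 3, 4, 7, 9, 10, 11, 13, 14, 15, 16, 17, 19].

Triangle areas on the boundary:
  f1: (p10, p4, p19) → 65.3563
  f2: (p15, p16, p13) → 39.6855
  f3: (p15, p10, p7) → 55.0589
  f4: (p17, p15, p7) → 72.6343
  f5: (p17, p15, p16) → 70.3604
  f6: (p9, p13, p19) → 13.0008
  f7: (p9, p10, p19) → 30.7663
  f8: (p3, p15, p13) → 17.5967
  f9: (p3, p15, p10) → 57.3642
  f10: (p3, p9, p13) → 9.7200
  f11: (p3, p9, p10) → 38.4556
  f12: (p1, p13, p19) → 40.8686
  f13: (p1, p16, p13) → 37.9826
  f14: (p14, p17, p7) → 24.2481
  f15: (p14, p17, p4) → 36.0302
  f16: (p14, p10, p7) → 18.5260
  f17: (p14, p10, p4) → 36.0439
  f18: (p11, p17, p16) → 47.6674
  f19: (p11, p1, p16) → 37.0811
  f20: (p11, p17, p4) → 41.2714
  f21: (p11, p1, p19) → 22.6073
  f22: (p11, p4, p19) → 101.6870
Σ area = 914.012

Euler characteristic 13−33+22 = 2 ✓


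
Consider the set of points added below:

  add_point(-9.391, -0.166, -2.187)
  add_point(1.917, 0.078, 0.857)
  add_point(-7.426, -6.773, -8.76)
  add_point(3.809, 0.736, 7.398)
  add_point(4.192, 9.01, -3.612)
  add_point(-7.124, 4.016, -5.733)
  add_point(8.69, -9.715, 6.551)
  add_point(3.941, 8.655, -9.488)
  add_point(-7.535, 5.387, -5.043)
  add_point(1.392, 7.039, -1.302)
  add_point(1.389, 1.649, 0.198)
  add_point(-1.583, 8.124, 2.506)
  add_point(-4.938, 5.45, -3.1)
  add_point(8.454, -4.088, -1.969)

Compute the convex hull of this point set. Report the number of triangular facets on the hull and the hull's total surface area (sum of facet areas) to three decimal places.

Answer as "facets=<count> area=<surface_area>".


facets=16 area=903.993

Extreme-point indices: [0, 2, 3, 4, 5, 6, 7, 8, 11, 13] — 10 of 14 on the boundary.

Per-facet area ½‖(b−a)×(c−a)‖:
  f1: (p3, p6, p0) → 91.5249
  f2: (p3, p4, p6) → 70.2237
  f3: (p2, p6, p0) → 103.8751
  f4: (p11, p3, p0) → 63.8513
  f5: (p11, p3, p4) → 43.7924
  f6: (p8, p2, p0) → 30.1920
  f7: (p8, p11, p0) → 32.4721
  f8: (p13, p4, p6) → 55.2324
  f9: (p13, p2, p6) → 86.1750
  f10: (p5, p8, p2) → 3.0195
  f11: (p7, p13, p4) → 40.7532
  f12: (p7, p13, p2) → 127.7378
  f13: (p7, p5, p2) → 67.2578
  f14: (p7, p5, p8) → 9.9803
  f15: (p7, p11, p4) → 18.1374
  f16: (p7, p8, p11) → 59.7683
Σ area = 903.993

Euler: V−E+F = 10−24+16 = 2.


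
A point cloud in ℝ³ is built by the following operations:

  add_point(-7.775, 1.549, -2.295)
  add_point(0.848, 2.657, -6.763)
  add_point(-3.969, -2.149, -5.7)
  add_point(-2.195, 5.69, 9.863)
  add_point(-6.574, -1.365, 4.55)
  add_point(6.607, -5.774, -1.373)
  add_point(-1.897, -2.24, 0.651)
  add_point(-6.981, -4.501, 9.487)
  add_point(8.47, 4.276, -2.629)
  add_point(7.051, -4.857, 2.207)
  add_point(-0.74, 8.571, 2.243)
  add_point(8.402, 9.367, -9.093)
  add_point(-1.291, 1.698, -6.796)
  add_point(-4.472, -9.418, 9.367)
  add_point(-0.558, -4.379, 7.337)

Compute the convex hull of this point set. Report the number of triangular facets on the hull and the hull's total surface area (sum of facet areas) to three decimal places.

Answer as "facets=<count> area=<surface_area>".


facets=18 area=890.405

Points on the hull: [0, 2, 3, 5, 7, 8, 9, 10, 11, 12, 13] (11 of 15).

Facet areas (half cross-product norm):
  f1: (p10, p3, p0) → 45.1645
  f2: (p7, p13, p0) → 33.3444
  f3: (p7, p3, p0) → 69.7978
  f4: (p7, p3, p13) → 24.5647
  f5: (p11, p5, p8) → 30.3347
  f6: (p11, p10, p0) → 79.1452
  f7: (p11, p3, p8) → 57.2245
  f8: (p11, p10, p3) → 32.2804
  f9: (p2, p13, p0) → 51.0929
  f10: (p2, p5, p13) → 90.5824
  f11: (p2, p11, p5) → 96.3996
  f12: (p9, p3, p8) → 80.0806
  f13: (p9, p5, p8) → 18.9638
  f14: (p9, p3, p13) → 99.3477
  f15: (p9, p5, p13) → 25.3537
  f16: (p12, p11, p0) → 32.8815
  f17: (p12, p2, p0) → 15.1750
  f18: (p12, p2, p11) → 8.6717
Σ area = 890.405

Euler: V−E+F = 11−27+18 = 2.


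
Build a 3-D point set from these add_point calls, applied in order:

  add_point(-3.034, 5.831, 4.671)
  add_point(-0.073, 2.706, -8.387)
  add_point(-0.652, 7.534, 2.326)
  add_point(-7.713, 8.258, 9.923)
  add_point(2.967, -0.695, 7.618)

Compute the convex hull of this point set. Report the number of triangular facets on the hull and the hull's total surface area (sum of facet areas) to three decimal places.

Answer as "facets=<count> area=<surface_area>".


4 of the 5 inputs are extreme points: [1, 2, 3, 4].

Per-facet area ½‖(b−a)×(c−a)‖:
  f1: (p1, p4, p3) → 116.8190
  f2: (p2, p4, p3) → 54.0541
  f3: (p2, p1, p3) → 41.9709
  f4: (p2, p1, p4) → 60.9116
Σ area = 273.756

Check V−E+F: 4 − 6 + 4 = 2.

facets=4 area=273.756


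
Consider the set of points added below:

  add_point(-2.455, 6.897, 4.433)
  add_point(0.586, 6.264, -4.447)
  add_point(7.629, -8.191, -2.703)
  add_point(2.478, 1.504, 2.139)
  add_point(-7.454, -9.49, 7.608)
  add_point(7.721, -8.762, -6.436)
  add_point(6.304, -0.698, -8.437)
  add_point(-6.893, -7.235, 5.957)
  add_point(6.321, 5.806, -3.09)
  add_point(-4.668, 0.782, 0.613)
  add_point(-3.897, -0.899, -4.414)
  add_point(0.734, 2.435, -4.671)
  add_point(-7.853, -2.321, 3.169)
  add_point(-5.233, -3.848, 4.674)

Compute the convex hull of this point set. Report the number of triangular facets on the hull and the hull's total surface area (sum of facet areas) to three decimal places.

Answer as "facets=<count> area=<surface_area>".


facets=16 area=709.192

Points on the hull: [0, 1, 2, 3, 4, 5, 6, 8, 10, 12] (10 of 14).

Area of each hull facet:
  f1: (p4, p0, p12) → 34.7995
  f2: (p1, p0, p12) → 50.5965
  f3: (p2, p4, p5) → 28.5300
  f4: (p10, p1, p12) → 33.8170
  f5: (p10, p4, p12) → 29.8724
  f6: (p10, p4, p5) → 107.7031
  f7: (p3, p4, p0) → 60.4802
  f8: (p3, p2, p4) → 93.6372
  f9: (p8, p3, p2) → 46.6789
  f10: (p8, p2, p5) → 26.3523
  f11: (p8, p1, p0) → 27.6593
  f12: (p8, p3, p0) → 29.5680
  f13: (p6, p8, p5) → 28.7022
  f14: (p6, p8, p1) → 24.7889
  f15: (p6, p10, p5) → 46.1578
  f16: (p6, p10, p1) → 39.8484
Σ area = 709.192

Check V−E+F: 10 − 24 + 16 = 2.


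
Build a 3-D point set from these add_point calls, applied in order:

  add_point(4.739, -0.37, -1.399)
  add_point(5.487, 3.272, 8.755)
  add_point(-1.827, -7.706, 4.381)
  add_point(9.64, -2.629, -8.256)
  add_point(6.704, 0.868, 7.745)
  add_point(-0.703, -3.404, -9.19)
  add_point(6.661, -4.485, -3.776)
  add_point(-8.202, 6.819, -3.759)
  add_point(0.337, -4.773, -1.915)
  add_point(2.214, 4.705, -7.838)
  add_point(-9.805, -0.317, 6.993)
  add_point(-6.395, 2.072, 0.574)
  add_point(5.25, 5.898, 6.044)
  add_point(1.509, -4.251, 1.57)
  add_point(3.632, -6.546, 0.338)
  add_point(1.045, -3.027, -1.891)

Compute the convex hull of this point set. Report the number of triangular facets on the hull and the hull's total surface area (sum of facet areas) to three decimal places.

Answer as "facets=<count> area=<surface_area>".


Extreme-point indices: [1, 2, 3, 4, 5, 6, 7, 9, 10, 12, 14] — 11 of 16 on the boundary.

Triangle areas on the boundary:
  f1: (p5, p7, p10) → 89.6699
  f2: (p12, p7, p10) → 98.5123
  f3: (p12, p1, p10) → 29.8828
  f4: (p4, p12, p3) → 45.7250
  f5: (p4, p12, p1) → 5.0867
  f6: (p2, p5, p10) → 79.6042
  f7: (p2, p1, p10) → 75.8075
  f8: (p2, p4, p1) → 16.7284
  f9: (p9, p12, p3) → 74.3694
  f10: (p9, p12, p7) → 79.9949
  f11: (p9, p5, p3) → 41.3209
  f12: (p9, p5, p7) → 49.5024
  f13: (p14, p5, p3) → 50.7994
  f14: (p14, p2, p5) → 36.5051
  f15: (p14, p2, p4) → 37.5612
  f16: (p6, p4, p3) → 29.5841
  f17: (p6, p14, p3) → 1.0663
  f18: (p6, p14, p4) → 29.9368
Σ area = 871.657

Euler characteristic 11−27+18 = 2 ✓

facets=18 area=871.657


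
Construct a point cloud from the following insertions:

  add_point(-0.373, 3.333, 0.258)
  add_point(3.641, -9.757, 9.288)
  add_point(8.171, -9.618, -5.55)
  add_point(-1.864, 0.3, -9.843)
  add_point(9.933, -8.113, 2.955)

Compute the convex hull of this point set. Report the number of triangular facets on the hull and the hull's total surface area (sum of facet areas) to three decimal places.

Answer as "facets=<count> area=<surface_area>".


5 of the 5 inputs are extreme points: [0, 1, 2, 3, 4].

Facet areas (half cross-product norm):
  f1: (p0, p1, p3) → 82.4821
  f2: (p0, p1, p4) → 69.4773
  f3: (p2, p1, p3) → 113.9827
  f4: (p2, p1, p4) → 34.5636
  f5: (p2, p0, p3) → 77.2624
  f6: (p2, p0, p4) → 67.8764
Σ area = 445.644

Euler characteristic 5−9+6 = 2 ✓

facets=6 area=445.644


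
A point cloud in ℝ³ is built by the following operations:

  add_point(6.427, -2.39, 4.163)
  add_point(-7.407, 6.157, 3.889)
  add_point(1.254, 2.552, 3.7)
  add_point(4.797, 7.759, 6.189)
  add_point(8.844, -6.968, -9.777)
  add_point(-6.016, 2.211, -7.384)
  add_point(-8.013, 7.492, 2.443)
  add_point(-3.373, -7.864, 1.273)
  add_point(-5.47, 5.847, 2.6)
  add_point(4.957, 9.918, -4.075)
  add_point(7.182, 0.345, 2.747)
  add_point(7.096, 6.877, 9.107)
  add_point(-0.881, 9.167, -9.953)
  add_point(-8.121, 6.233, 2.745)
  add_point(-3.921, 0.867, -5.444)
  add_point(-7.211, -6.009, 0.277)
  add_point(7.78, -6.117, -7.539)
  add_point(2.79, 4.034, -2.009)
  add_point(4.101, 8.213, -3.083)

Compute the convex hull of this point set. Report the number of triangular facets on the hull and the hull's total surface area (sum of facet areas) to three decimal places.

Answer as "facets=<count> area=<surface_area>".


facets=20 area=1029.194

Points on the hull: [0, 1, 3, 4, 5, 6, 7, 9, 11, 12, 13, 15] (12 of 19).

Facet areas (half cross-product norm):
  f1: (p11, p9, p4) → 124.6809
  f2: (p12, p9, p4) → 74.9557
  f3: (p3, p11, p9) → 12.3764
  f4: (p1, p7, p11) → 113.0263
  f5: (p0, p11, p4) → 55.7975
  f6: (p0, p7, p4) → 83.6270
  f7: (p0, p7, p11) → 49.3961
  f8: (p6, p12, p9) → 57.9841
  f9: (p6, p1, p13) → 0.8583
  f10: (p6, p3, p9) → 67.6854
  f11: (p6, p3, p11) → 15.7015
  f12: (p6, p1, p11) → 13.9036
  f13: (p5, p12, p4) → 78.9599
  f14: (p5, p6, p13) → 7.1555
  f15: (p5, p6, p12) → 51.1081
  f16: (p15, p5, p13) → 58.1327
  f17: (p15, p1, p13) → 8.4333
  f18: (p15, p1, p7) → 25.9719
  f19: (p15, p7, p4) → 31.7978
  f20: (p15, p5, p4) → 97.6421
Σ area = 1029.194

Euler characteristic 12−30+20 = 2 ✓


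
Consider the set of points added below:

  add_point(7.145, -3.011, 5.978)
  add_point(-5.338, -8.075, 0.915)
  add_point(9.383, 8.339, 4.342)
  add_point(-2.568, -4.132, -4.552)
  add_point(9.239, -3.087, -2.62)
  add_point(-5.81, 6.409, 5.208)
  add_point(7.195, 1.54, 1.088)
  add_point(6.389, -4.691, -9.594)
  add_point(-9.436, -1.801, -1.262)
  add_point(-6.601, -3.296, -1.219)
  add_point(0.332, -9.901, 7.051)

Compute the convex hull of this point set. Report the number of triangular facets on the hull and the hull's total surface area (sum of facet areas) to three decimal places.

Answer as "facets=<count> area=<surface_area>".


Extreme-point indices: [0, 1, 2, 3, 4, 5, 7, 8, 10] — 9 of 11 on the boundary.

Per-facet area ½‖(b−a)×(c−a)‖:
  f1: (p5, p10, p8) → 83.1496
  f2: (p5, p7, p8) → 99.7075
  f3: (p5, p7, p2) → 145.1960
  f4: (p1, p10, p8) → 23.1557
  f5: (p1, p7, p10) → 68.8376
  f6: (p4, p7, p2) → 39.0352
  f7: (p4, p7, p10) → 54.8680
  f8: (p3, p7, p8) → 10.1889
  f9: (p3, p1, p8) → 25.4684
  f10: (p3, p1, p7) → 27.8850
  f11: (p0, p4, p2) → 50.9183
  f12: (p0, p4, p10) → 41.5802
  f13: (p0, p5, p2) → 84.9036
  f14: (p0, p5, p10) → 77.3515
Σ area = 832.245

Euler characteristic 9−21+14 = 2 ✓

facets=14 area=832.245


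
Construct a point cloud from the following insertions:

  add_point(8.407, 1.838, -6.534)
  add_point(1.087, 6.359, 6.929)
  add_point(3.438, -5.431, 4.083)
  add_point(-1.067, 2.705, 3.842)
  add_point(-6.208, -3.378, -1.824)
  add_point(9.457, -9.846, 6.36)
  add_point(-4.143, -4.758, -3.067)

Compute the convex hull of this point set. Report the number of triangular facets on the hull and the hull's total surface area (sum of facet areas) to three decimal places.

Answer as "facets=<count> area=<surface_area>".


facets=8 area=514.336

Points on the hull: [0, 1, 2, 4, 5, 6] (6 of 7).

Per-facet area ½‖(b−a)×(c−a)‖:
  f1: (p0, p1, p4) → 106.7483
  f2: (p0, p1, p5) → 127.2629
  f3: (p6, p5, p4) → 21.0055
  f4: (p6, p0, p4) → 17.2994
  f5: (p6, p0, p5) → 115.0452
  f6: (p2, p5, p4) → 19.7276
  f7: (p2, p1, p4) → 69.4016
  f8: (p2, p1, p5) → 37.8457
Σ area = 514.336

Euler: V−E+F = 6−12+8 = 2.


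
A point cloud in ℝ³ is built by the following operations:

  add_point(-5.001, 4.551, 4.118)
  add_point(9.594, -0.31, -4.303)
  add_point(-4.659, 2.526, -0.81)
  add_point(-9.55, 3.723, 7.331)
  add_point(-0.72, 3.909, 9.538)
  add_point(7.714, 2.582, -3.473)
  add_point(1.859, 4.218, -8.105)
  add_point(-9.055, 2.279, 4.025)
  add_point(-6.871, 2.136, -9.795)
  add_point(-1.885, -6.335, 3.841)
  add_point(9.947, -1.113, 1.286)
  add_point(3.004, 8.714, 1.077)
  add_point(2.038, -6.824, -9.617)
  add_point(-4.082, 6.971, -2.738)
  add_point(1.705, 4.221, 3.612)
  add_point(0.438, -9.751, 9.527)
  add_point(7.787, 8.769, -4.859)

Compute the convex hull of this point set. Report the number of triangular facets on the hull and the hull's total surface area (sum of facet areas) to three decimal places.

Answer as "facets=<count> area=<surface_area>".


Extreme-point indices: [1, 3, 4, 6, 7, 8, 9, 10, 11, 12, 13, 15, 16] — 13 of 17 on the boundary.

Triangle areas on the boundary:
  f1: (p4, p15, p3) → 62.2825
  f2: (p4, p15, p10) → 89.9358
  f3: (p7, p15, p3) → 29.5814
  f4: (p7, p8, p3) → 9.8647
  f5: (p12, p15, p10) → 110.2931
  f6: (p13, p8, p3) → 49.6844
  f7: (p13, p16, p8) → 53.1762
  f8: (p11, p16, p10) → 43.0948
  f9: (p11, p4, p10) → 61.6122
  f10: (p11, p4, p3) → 46.8174
  f11: (p11, p13, p3) → 48.9410
  f12: (p11, p13, p16) → 30.8701
  f13: (p9, p7, p15) → 32.3192
  f14: (p9, p7, p8) → 77.8158
  f15: (p9, p12, p15) → 36.7319
  f16: (p9, p12, p8) → 86.6790
  f17: (p1, p16, p10) → 25.6459
  f18: (p1, p12, p10) → 28.9520
  f19: (p1, p12, p16) → 47.9036
  f20: (p6, p16, p8) → 16.4816
  f21: (p6, p12, p8) → 49.4653
  f22: (p6, p12, p16) → 36.4752
Σ area = 1074.623

Euler: V−E+F = 13−33+22 = 2.

facets=22 area=1074.623


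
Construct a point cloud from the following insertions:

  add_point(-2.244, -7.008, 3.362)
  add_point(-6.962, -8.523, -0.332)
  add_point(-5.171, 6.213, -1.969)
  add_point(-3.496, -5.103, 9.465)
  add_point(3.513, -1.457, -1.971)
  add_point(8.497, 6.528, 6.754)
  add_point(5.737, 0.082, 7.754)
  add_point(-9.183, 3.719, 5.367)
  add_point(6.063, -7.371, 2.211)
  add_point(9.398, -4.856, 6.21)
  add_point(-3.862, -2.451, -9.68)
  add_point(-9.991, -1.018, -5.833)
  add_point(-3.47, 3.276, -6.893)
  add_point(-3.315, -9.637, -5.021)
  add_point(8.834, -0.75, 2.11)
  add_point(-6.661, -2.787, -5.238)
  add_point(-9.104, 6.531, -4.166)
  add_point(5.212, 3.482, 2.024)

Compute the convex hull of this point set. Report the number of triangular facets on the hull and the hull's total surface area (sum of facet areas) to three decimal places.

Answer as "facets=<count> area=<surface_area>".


facets=22 area=989.383

13 of the 18 inputs are extreme points: [1, 3, 5, 6, 7, 8, 9, 10, 11, 12, 13, 14, 16].

Facet areas (half cross-product norm):
  f1: (p10, p16, p11) → 28.0893
  f2: (p7, p16, p11) → 38.5775
  f3: (p5, p7, p16) → 89.2114
  f4: (p5, p7, p3) → 92.5994
  f5: (p13, p10, p11) → 31.5803
  f6: (p14, p5, p9) → 24.5734
  f7: (p12, p10, p16) → 19.0340
  f8: (p12, p5, p16) → 64.3025
  f9: (p12, p14, p10) → 50.1945
  f10: (p12, p14, p5) → 67.9922
  f11: (p6, p3, p9) → 33.5579
  f12: (p6, p5, p9) → 20.0499
  f13: (p6, p5, p3) → 22.9021
  f14: (p8, p13, p10) → 50.4940
  f15: (p8, p14, p10) → 58.2433
  f16: (p8, p14, p9) → 16.3807
  f17: (p8, p3, p9) → 35.2813
  f18: (p1, p8, p3) → 62.7749
  f19: (p1, p8, p13) → 36.4199
  f20: (p1, p13, p11) → 29.3989
  f21: (p1, p7, p11) → 57.9027
  f22: (p1, p7, p3) → 59.8226
Σ area = 989.383

Euler characteristic 13−33+22 = 2 ✓


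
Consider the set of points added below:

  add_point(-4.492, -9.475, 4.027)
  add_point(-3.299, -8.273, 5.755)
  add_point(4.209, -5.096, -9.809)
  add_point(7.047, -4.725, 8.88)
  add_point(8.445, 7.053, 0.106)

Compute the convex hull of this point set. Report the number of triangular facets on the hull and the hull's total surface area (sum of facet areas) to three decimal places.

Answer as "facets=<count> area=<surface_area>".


Points on the hull: [0, 1, 2, 3, 4] (5 of 5).

Facet areas (half cross-product norm):
  f1: (p2, p4, p0) → 135.3919
  f2: (p2, p3, p0) → 110.0047
  f3: (p2, p3, p4) → 115.7398
  f4: (p1, p4, p0) → 21.5364
  f5: (p1, p3, p0) → 8.2636
  f6: (p1, p3, p4) → 82.6624
Σ area = 473.599

Euler characteristic 5−9+6 = 2 ✓

facets=6 area=473.599


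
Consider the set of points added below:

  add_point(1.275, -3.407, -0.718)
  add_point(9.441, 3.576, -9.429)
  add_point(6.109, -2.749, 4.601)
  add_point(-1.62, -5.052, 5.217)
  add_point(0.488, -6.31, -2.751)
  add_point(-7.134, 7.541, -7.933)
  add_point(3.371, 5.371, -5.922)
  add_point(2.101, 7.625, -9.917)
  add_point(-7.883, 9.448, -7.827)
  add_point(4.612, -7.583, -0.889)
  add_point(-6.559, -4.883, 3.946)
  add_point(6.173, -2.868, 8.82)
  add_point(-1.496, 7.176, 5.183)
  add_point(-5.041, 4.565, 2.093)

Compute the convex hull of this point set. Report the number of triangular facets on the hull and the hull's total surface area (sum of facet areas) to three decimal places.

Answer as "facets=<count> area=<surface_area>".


facets=18 area=868.514

Hull vertices (11/14): indices [1, 3, 4, 5, 7, 8, 9, 10, 11, 12, 13].

Triangle areas on the boundary:
  f1: (p11, p9, p1) → 80.2171
  f2: (p4, p9, p1) → 34.5475
  f3: (p4, p10, p9) → 21.1797
  f4: (p12, p11, p1) → 117.6567
  f5: (p12, p10, p11) → 77.1231
  f6: (p3, p11, p9) → 38.8404
  f7: (p3, p10, p9) → 19.9941
  f8: (p3, p10, p11) → 7.4198
  f9: (p5, p10, p8) → 13.4370
  f10: (p5, p4, p10) → 79.4047
  f11: (p13, p10, p8) → 46.7897
  f12: (p13, p12, p8) → 27.3309
  f13: (p13, p12, p10) → 23.2217
  f14: (p7, p4, p1) → 61.6117
  f15: (p7, p5, p4) → 72.8420
  f16: (p7, p5, p8) → 9.0417
  f17: (p7, p12, p8) → 73.2292
  f18: (p7, p12, p1) → 64.6272
Σ area = 868.514

Euler characteristic 11−27+18 = 2 ✓


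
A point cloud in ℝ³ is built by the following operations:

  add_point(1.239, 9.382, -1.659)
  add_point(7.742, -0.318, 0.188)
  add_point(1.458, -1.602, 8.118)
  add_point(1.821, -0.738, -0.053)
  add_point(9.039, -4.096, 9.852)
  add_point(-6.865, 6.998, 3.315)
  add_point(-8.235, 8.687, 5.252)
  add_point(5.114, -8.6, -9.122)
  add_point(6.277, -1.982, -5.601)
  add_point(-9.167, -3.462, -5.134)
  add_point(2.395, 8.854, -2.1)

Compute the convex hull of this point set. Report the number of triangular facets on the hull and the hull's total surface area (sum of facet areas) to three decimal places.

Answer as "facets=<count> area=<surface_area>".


facets=14 area=870.521

Hull vertices (9/11): indices [0, 1, 2, 4, 6, 7, 8, 9, 10].

Per-facet area ½‖(b−a)×(c−a)‖:
  f1: (p7, p4, p9) → 154.6076
  f2: (p6, p0, p9) → 90.0056
  f3: (p6, p0, p4) → 113.4955
  f4: (p10, p0, p9) → 11.2086
  f5: (p10, p7, p9) → 126.9693
  f6: (p10, p0, p4) → 11.7935
  f7: (p2, p4, p9) → 49.2310
  f8: (p2, p6, p9) → 107.1160
  f9: (p2, p6, p4) → 27.5493
  f10: (p1, p7, p4) → 58.9028
  f11: (p1, p10, p4) → 47.0114
  f12: (p8, p10, p7) → 22.3920
  f13: (p8, p1, p7) → 16.7023
  f14: (p8, p1, p10) → 33.5363
Σ area = 870.521

Euler characteristic 9−21+14 = 2 ✓


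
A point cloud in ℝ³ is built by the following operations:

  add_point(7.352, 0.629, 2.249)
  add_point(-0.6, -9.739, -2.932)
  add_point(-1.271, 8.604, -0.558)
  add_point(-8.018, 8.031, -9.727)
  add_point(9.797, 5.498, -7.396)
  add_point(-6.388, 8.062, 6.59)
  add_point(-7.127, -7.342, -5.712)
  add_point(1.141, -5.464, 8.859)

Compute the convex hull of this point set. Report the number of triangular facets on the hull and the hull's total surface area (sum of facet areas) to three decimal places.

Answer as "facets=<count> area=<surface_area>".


Hull vertices (8/8): indices [0, 1, 2, 3, 4, 5, 6, 7].

Triangle areas on the boundary:
  f1: (p6, p4, p3) → 140.7619
  f2: (p6, p1, p4) → 70.4267
  f3: (p6, p5, p3) → 126.1715
  f4: (p6, p7, p1) → 44.2775
  f5: (p6, p5, p7) → 127.1626
  f6: (p2, p4, p3) → 76.0586
  f7: (p2, p5, p3) → 47.7895
  f8: (p2, p5, p4) → 27.8272
  f9: (p0, p5, p4) → 87.6302
  f10: (p0, p5, p7) → 81.6403
  f11: (p0, p1, p4) → 77.2111
  f12: (p0, p7, p1) → 66.0596
Σ area = 973.017

Check V−E+F: 8 − 18 + 12 = 2.

facets=12 area=973.017


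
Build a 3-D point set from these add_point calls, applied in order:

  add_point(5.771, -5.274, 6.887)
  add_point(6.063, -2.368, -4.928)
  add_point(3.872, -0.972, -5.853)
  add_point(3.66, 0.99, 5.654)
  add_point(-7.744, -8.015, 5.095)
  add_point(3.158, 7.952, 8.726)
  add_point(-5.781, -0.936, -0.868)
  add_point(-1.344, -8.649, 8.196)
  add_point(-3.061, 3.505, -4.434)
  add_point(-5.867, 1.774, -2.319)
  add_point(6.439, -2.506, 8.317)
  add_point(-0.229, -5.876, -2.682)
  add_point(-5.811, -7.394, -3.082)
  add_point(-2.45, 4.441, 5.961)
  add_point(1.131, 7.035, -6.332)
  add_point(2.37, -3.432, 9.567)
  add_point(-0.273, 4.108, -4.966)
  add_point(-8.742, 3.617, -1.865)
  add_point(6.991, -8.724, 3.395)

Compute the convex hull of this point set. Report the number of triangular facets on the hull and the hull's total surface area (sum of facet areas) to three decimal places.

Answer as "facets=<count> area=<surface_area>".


Extreme-point indices: [0, 1, 2, 4, 5, 7, 8, 10, 12, 13, 14, 15, 17, 18] — 14 of 19 on the boundary.

Triangle areas on the boundary:
  f1: (p14, p5, p17) → 83.6185
  f2: (p13, p5, p17) → 20.2605
  f3: (p13, p4, p17) → 63.5141
  f4: (p13, p4, p5) → 30.4543
  f5: (p15, p4, p5) → 62.4137
  f6: (p12, p4, p18) → 58.9363
  f7: (p12, p4, p17) → 48.0737
  f8: (p10, p15, p5) → 23.7986
  f9: (p7, p4, p18) → 28.4357
  f10: (p7, p15, p4) → 19.8477
  f11: (p7, p10, p15) → 10.9728
  f12: (p1, p12, p18) → 66.0226
  f13: (p1, p10, p18) → 41.7856
  f14: (p1, p14, p5) → 80.7327
  f15: (p1, p10, p5) → 72.6574
  f16: (p8, p14, p17) → 11.2622
  f17: (p8, p12, p17) → 34.1498
  f18: (p8, p12, p14) → 19.6729
  f19: (p0, p10, p18) → 4.2219
  f20: (p0, p7, p18) → 20.1735
  f21: (p0, p7, p10) → 11.1537
  f22: (p2, p12, p14) → 48.9016
  f23: (p2, p1, p14) → 7.6772
  f24: (p2, p1, p12) → 15.7420
Σ area = 884.479

Euler characteristic 14−36+24 = 2 ✓

facets=24 area=884.479


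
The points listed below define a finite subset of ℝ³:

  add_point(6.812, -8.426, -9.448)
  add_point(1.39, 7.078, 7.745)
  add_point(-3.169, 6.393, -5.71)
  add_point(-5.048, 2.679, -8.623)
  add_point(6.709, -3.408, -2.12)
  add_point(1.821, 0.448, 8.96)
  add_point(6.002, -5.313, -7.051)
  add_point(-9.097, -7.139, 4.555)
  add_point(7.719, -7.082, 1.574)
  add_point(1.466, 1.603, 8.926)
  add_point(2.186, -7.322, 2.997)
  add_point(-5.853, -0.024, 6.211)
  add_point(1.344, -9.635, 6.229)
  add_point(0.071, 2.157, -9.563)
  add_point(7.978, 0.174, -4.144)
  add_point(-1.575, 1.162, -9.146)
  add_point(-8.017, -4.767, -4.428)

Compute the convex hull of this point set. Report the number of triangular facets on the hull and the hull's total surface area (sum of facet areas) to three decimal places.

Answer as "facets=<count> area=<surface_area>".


facets=24 area=971.765

Points on the hull: [0, 1, 2, 3, 5, 7, 8, 9, 11, 12, 13, 14, 15, 16] (14 of 17).

Area of each hull facet:
  f1: (p2, p1, p14) → 84.9733
  f2: (p2, p13, p14) → 31.5240
  f3: (p8, p1, p14) → 69.7625
  f4: (p11, p2, p1) → 66.8326
  f5: (p3, p2, p13) → 13.0552
  f6: (p3, p11, p7) → 60.3312
  f7: (p3, p11, p2) → 34.9370
  f8: (p5, p8, p1) → 34.5349
  f9: (p5, p8, p12) → 42.6270
  f10: (p5, p12, p7) → 56.2692
  f11: (p0, p13, p14) → 48.6710
  f12: (p0, p8, p14) → 44.1245
  f13: (p0, p12, p7) → 89.3583
  f14: (p0, p8, p12) → 41.1415
  f15: (p9, p11, p7) → 24.8859
  f16: (p9, p5, p7) → 8.1271
  f17: (p9, p11, p1) → 22.1845
  f18: (p9, p5, p1) → 1.1186
  f19: (p16, p3, p7) → 30.5491
  f20: (p16, p0, p7) → 70.4723
  f21: (p16, p0, p3) → 70.2261
  f22: (p15, p3, p13) → 3.0458
  f23: (p15, p0, p13) → 12.3449
  f24: (p15, p0, p3) → 10.6686
Σ area = 971.765

Euler characteristic 14−36+24 = 2 ✓


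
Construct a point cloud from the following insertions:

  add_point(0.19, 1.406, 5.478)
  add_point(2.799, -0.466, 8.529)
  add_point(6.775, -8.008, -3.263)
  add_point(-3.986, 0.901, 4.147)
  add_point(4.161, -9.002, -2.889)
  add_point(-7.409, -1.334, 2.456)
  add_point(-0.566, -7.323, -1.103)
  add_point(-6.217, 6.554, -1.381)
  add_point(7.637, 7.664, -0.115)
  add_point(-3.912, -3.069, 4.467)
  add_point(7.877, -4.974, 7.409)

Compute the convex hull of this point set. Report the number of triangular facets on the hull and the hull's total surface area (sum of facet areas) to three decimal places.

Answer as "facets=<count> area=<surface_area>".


facets=16 area=616.587

Extreme-point indices: [1, 2, 3, 4, 5, 6, 7, 8, 9, 10] — 10 of 11 on the boundary.

Area of each hull facet:
  f1: (p2, p8, p10) → 79.2418
  f2: (p1, p8, p10) → 44.0800
  f3: (p9, p1, p5) → 12.0599
  f4: (p9, p1, p10) → 27.0131
  f5: (p9, p6, p5) → 16.5908
  f6: (p9, p6, p10) → 45.1463
  f7: (p7, p1, p8) → 83.2861
  f8: (p7, p6, p5) → 41.3106
  f9: (p7, p2, p8) → 110.4556
  f10: (p4, p2, p10) → 15.7003
  f11: (p4, p6, p10) → 30.8253
  f12: (p4, p7, p2) → 25.7508
  f13: (p4, p7, p6) → 31.2886
  f14: (p3, p1, p5) → 11.7553
  f15: (p3, p7, p5) → 18.0417
  f16: (p3, p7, p1) → 24.0409
Σ area = 616.587

Euler characteristic 10−24+16 = 2 ✓


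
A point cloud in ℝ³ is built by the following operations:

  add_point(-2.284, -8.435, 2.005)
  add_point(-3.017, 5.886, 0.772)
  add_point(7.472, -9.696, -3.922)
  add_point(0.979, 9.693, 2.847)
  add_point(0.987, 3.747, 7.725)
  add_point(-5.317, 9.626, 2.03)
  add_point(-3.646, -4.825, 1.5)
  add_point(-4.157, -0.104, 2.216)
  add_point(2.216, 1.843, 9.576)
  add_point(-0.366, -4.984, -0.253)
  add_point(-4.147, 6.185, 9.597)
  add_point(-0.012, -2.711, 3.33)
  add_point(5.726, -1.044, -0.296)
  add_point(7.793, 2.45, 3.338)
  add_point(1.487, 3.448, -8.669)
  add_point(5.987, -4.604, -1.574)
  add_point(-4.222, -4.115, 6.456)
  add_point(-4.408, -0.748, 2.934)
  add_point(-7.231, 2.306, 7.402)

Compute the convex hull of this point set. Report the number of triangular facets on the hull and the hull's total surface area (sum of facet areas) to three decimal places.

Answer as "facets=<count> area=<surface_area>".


Extreme-point indices: [0, 2, 3, 5, 6, 8, 10, 13, 14, 16, 18] — 11 of 19 on the boundary.

Per-facet area ½‖(b−a)×(c−a)‖:
  f1: (p14, p2, p13) → 88.1870
  f2: (p3, p14, p13) → 61.6161
  f3: (p8, p2, p13) → 56.5584
  f4: (p8, p3, p13) → 38.8733
  f5: (p5, p3, p14) → 41.4870
  f6: (p5, p6, p18) → 45.5484
  f7: (p5, p6, p14) → 87.8219
  f8: (p0, p8, p2) → 77.4125
  f9: (p0, p14, p2) → 84.1003
  f10: (p0, p6, p14) → 23.5405
  f11: (p0, p6, p18) → 13.4890
  f12: (p10, p8, p3) → 34.2273
  f13: (p10, p5, p3) → 25.8038
  f14: (p10, p5, p18) → 22.4882
  f15: (p16, p0, p18) → 13.5448
  f16: (p16, p0, p8) → 27.0343
  f17: (p16, p10, p18) → 17.2480
  f18: (p16, p10, p8) → 35.0635
Σ area = 794.044

Check V−E+F: 11 − 27 + 18 = 2.

facets=18 area=794.044


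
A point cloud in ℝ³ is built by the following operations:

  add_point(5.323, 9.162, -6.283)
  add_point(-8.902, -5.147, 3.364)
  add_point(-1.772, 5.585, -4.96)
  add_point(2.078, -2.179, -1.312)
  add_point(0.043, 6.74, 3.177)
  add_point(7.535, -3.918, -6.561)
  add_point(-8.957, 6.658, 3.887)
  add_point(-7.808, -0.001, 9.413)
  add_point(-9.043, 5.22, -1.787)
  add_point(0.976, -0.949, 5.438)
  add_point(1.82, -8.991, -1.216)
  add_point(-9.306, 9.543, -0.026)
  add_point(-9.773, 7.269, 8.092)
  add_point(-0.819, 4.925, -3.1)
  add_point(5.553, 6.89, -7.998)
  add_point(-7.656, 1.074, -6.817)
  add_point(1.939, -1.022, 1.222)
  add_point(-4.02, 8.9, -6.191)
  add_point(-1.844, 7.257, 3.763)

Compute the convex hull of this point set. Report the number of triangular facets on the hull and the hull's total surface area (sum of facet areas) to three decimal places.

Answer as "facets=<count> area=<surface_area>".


Extreme-point indices: [0, 1, 4, 5, 7, 8, 9, 10, 11, 12, 14, 15, 17, 18] — 14 of 19 on the boundary.

Facet areas (half cross-product norm):
  f1: (p4, p9, p12) → 44.3267
  f2: (p0, p14, p5) → 11.1046
  f3: (p0, p9, p5) → 88.4045
  f4: (p0, p4, p9) → 41.2070
  f5: (p0, p17, p14) → 13.3197
  f6: (p0, p17, p11) → 28.8070
  f7: (p0, p11, p12) → 60.9027
  f8: (p7, p1, p12) → 27.4471
  f9: (p7, p9, p12) → 35.8106
  f10: (p10, p9, p5) → 48.8279
  f11: (p10, p7, p1) → 45.8467
  f12: (p10, p7, p9) → 46.2911
  f13: (p15, p17, p11) → 34.8609
  f14: (p15, p10, p1) → 71.3920
  f15: (p15, p10, p5) → 68.2399
  f16: (p15, p14, p5) → 77.9094
  f17: (p15, p17, p14) → 42.0863
  f18: (p18, p4, p12) → 2.9157
  f19: (p18, p0, p12) → 25.8144
  f20: (p18, p0, p4) → 8.8158
  f21: (p8, p15, p11) → 7.6475
  f22: (p8, p15, p1) → 37.5983
  f23: (p8, p11, p12) → 19.6040
  f24: (p8, p1, p12) → 56.6607
Σ area = 945.841

Check V−E+F: 14 − 36 + 24 = 2.

facets=24 area=945.841


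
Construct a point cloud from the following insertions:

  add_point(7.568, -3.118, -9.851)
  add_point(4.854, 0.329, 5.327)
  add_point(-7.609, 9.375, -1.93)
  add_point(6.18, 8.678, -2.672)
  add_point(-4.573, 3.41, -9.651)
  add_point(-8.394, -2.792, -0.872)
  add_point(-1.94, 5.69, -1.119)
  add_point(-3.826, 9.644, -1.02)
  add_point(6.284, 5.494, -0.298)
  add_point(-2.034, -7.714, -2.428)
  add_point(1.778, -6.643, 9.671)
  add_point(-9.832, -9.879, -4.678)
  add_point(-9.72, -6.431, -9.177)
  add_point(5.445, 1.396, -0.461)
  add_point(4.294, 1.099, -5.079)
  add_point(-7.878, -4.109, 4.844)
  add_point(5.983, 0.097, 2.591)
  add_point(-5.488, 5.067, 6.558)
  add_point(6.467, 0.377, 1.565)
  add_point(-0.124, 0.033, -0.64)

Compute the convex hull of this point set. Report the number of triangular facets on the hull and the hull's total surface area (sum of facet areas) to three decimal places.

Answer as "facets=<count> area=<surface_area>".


Extreme-point indices: [0, 1, 2, 3, 4, 7, 8, 9, 10, 11, 12, 15, 16, 17, 18] — 15 of 20 on the boundary.

Facet areas (half cross-product norm):
  f1: (p4, p3, p0) → 82.9559
  f2: (p9, p0, p11) → 42.5518
  f3: (p9, p10, p11) → 44.5039
  f4: (p9, p10, p0) → 78.9996
  f5: (p17, p3, p7) → 44.1847
  f6: (p18, p10, p0) → 59.8689
  f7: (p2, p17, p7) → 17.5630
  f8: (p2, p3, p7) → 8.3102
  f9: (p2, p4, p3) → 65.7319
  f10: (p15, p10, p11) → 57.4254
  f11: (p15, p17, p10) → 53.2706
  f12: (p15, p2, p11) → 85.0208
  f13: (p15, p2, p17) → 45.9177
  f14: (p1, p17, p10) → 50.1402
  f15: (p1, p17, p3) → 66.1005
  f16: (p12, p2, p11) → 48.4035
  f17: (p12, p2, p4) → 53.2630
  f18: (p12, p0, p11) → 49.2575
  f19: (p12, p4, p0) → 76.6179
  f20: (p16, p18, p10) → 2.7142
  f21: (p16, p1, p10) → 11.0608
  f22: (p16, p1, p18) → 0.5521
  f23: (p8, p1, p3) → 4.2911
  f24: (p8, p1, p18) → 10.5953
  f25: (p8, p3, p0) → 25.5609
  f26: (p8, p18, p0) → 32.6251
Σ area = 1117.487

Euler: V−E+F = 15−39+26 = 2.

facets=26 area=1117.487


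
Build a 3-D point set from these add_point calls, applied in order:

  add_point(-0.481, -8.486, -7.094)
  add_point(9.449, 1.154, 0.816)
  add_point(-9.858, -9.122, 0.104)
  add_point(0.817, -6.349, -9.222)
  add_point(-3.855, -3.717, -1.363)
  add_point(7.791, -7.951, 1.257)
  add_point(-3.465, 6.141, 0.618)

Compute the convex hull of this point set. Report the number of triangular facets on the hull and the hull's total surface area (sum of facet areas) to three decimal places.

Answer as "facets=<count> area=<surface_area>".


Points on the hull: [0, 1, 2, 3, 5, 6] (6 of 7).

Facet areas (half cross-product norm):
  f1: (p3, p6, p2) → 107.2296
  f2: (p3, p6, p1) → 98.2401
  f3: (p0, p3, p2) → 13.0245
  f4: (p5, p6, p2) → 131.2235
  f5: (p5, p6, p1) → 62.9976
  f6: (p5, p0, p2) → 69.0768
  f7: (p5, p3, p1) → 58.6592
  f8: (p5, p0, p3) → 19.0906
Σ area = 559.542

Check V−E+F: 6 − 12 + 8 = 2.

facets=8 area=559.542


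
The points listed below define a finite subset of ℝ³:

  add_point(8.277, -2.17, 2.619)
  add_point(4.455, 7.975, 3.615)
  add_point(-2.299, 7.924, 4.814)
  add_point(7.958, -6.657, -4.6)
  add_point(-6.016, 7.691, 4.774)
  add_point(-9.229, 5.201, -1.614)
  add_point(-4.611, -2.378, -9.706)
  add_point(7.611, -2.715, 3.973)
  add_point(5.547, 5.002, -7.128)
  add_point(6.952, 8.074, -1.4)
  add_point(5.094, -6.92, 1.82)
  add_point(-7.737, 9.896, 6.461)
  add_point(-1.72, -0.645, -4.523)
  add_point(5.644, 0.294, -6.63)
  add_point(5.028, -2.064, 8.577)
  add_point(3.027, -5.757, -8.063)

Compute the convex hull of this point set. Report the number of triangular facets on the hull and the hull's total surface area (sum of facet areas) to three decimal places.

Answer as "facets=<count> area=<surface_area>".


Extreme-point indices: [0, 1, 3, 5, 6, 7, 8, 9, 10, 11, 14, 15] — 12 of 16 on the boundary.

Triangle areas on the boundary:
  f1: (p6, p10, p5) → 94.2449
  f2: (p3, p9, p0) → 46.4076
  f3: (p14, p10, p5) → 77.2249
  f4: (p14, p11, p5) → 82.7313
  f5: (p15, p6, p10) → 39.3441
  f6: (p15, p3, p10) → 21.0190
  f7: (p7, p14, p0) → 1.9412
  f8: (p7, p14, p10) → 13.9001
  f9: (p7, p3, p0) → 5.8218
  f10: (p7, p3, p10) → 18.6255
  f11: (p1, p11, p9) → 27.6329
  f12: (p1, p14, p11) → 70.7532
  f13: (p1, p9, p0) → 29.7397
  f14: (p1, p14, p0) → 35.6449
  f15: (p8, p3, p9) → 39.4607
  f16: (p8, p15, p3) → 33.6486
  f17: (p8, p15, p6) → 46.5517
  f18: (p8, p6, p5) → 75.5085
  f19: (p8, p11, p5) → 73.6729
  f20: (p8, p11, p9) → 53.6696
Σ area = 887.543

Check V−E+F: 12 − 30 + 20 = 2.

facets=20 area=887.543
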